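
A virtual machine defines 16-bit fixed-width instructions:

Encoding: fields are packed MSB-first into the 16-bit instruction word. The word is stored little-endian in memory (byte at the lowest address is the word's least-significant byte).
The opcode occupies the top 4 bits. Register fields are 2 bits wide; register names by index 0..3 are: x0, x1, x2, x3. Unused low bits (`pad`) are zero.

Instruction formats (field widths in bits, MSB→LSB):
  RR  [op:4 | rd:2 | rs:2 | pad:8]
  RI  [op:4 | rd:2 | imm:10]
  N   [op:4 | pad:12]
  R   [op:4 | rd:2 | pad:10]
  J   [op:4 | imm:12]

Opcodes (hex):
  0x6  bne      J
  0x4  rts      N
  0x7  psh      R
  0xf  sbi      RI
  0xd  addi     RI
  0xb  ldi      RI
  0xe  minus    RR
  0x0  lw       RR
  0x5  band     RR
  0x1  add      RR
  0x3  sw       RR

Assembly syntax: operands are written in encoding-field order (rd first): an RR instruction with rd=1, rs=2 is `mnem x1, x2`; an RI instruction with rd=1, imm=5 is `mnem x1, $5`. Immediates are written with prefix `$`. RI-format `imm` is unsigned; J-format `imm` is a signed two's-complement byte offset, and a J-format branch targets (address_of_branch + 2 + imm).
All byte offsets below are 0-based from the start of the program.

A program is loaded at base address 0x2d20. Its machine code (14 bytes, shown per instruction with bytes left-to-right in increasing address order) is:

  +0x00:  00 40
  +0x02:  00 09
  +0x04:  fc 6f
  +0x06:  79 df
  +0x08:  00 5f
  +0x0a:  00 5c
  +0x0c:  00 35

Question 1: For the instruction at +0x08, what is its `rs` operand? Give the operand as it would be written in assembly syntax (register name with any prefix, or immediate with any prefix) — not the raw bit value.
+0x08: 00 5f ⇒ word 0x5f00 (little)
  op=0x5f00>>12=0x5 ⇒ band (RR)
  [11:10] rd=3 = x3
  [9:8] rs=3 = x3

x3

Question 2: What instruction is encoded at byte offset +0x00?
+0x00: 00 40 ⇒ word 0x4000 (little)
  opcode bits[15:12]=0x4: rts/N

rts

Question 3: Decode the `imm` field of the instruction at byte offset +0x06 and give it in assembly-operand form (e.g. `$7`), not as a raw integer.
[06] 79 df → 0xdf79
  opcode bits[15:12]=0xd: addi/RI
  rd@[11:10]=0x3 ⇒ x3
  imm@[9:0]=0x379 ⇒ $889

$889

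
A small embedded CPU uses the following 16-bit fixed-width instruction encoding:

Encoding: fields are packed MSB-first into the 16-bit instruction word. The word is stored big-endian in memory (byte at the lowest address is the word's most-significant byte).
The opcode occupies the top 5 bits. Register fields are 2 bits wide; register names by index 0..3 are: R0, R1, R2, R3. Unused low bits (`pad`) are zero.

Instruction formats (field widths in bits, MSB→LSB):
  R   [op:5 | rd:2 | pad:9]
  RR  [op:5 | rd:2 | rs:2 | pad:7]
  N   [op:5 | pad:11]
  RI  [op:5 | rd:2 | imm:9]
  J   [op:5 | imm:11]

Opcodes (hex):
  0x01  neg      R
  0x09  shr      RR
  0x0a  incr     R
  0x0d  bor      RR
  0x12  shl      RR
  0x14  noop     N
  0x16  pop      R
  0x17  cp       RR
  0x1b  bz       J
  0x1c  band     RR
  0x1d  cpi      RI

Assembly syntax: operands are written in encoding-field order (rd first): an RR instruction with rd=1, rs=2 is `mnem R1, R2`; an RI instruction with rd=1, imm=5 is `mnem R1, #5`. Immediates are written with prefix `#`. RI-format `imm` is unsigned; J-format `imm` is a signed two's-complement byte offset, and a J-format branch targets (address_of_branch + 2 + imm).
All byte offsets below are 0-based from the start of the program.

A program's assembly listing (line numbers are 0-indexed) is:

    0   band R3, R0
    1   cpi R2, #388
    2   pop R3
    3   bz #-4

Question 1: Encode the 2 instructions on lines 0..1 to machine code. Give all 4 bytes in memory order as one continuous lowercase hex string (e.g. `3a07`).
line 0 (band): pack op=0x1c:5|rd=3:2|rs=0:2|pad=0:7 = 0xe600; big→ e6 00
line 1 (cpi): pack op=0x1d:5|rd=2:2|imm=388:9 = 0xed84; big→ ed 84

e600ed84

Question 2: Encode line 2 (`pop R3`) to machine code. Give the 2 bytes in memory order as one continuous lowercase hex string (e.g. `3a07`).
b600

2. pop fields op=0x16:5|rd=3:2|pad=0:9 → word b600h → b6 00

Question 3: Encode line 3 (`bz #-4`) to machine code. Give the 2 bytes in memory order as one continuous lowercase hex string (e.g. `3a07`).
line 3 (bz): pack op=0x1b:5|imm=-4:11 = 0xdffc; big→ df fc

dffc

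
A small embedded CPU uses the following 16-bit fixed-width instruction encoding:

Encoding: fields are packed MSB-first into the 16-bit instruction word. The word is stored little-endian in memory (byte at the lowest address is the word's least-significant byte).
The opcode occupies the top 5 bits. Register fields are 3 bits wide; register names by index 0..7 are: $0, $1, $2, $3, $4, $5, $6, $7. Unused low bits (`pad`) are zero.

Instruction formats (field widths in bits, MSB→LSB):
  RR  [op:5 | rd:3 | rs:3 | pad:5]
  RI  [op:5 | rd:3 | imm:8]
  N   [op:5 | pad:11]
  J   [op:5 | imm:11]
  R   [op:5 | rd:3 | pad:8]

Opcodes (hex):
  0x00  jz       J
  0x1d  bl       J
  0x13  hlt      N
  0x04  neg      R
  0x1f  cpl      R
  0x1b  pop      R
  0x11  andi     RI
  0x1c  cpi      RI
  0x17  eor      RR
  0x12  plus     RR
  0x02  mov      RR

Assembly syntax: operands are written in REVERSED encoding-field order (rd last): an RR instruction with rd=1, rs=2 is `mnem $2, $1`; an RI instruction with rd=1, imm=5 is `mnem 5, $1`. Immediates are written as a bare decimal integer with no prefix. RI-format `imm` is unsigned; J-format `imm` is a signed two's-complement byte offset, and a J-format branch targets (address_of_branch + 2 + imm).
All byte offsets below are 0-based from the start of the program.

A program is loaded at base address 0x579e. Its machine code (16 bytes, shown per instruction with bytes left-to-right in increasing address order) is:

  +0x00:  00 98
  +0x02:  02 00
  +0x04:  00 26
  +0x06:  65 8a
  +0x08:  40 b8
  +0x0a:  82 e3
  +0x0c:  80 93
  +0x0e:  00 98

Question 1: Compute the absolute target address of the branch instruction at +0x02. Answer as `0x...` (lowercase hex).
off 0x02: read 02 00 as little → 0x0002
  op=0x0002>>11=0x0 ⇒ jz (J)
  imm: (w>>0)&0x7ff=0x2 → 2
  target = base 0x579e + off 0x02 + 2 + imm 2 = 0x57a4

0x57a4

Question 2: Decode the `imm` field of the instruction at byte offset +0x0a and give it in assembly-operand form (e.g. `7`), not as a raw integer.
130

@+0a  little-endian(82 e3) = 0xe382
  opcode bits[15:11]=0x1c: cpi/RI
  rd@[10:8]=0x3 ⇒ $3
  imm@[7:0]=0x82 ⇒ 130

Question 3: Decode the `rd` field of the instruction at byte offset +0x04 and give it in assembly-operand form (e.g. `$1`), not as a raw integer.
+0x04: 00 26 ⇒ word 0x2600 (little)
  top 5b → 0x4 → neg [R]
  rd@[10:8]=0x6 ⇒ $6

$6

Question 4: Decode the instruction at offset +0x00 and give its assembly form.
hlt

[00] 00 98 → 0x9800
  opcode bits[15:11]=0x13: hlt/N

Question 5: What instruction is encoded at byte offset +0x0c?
[0c] 80 93 → 0x9380
  opcode bits[15:11]=0x12: plus/RR
  [10:8] rd=3 = $3
  [7:5] rs=4 = $4

plus $4, $3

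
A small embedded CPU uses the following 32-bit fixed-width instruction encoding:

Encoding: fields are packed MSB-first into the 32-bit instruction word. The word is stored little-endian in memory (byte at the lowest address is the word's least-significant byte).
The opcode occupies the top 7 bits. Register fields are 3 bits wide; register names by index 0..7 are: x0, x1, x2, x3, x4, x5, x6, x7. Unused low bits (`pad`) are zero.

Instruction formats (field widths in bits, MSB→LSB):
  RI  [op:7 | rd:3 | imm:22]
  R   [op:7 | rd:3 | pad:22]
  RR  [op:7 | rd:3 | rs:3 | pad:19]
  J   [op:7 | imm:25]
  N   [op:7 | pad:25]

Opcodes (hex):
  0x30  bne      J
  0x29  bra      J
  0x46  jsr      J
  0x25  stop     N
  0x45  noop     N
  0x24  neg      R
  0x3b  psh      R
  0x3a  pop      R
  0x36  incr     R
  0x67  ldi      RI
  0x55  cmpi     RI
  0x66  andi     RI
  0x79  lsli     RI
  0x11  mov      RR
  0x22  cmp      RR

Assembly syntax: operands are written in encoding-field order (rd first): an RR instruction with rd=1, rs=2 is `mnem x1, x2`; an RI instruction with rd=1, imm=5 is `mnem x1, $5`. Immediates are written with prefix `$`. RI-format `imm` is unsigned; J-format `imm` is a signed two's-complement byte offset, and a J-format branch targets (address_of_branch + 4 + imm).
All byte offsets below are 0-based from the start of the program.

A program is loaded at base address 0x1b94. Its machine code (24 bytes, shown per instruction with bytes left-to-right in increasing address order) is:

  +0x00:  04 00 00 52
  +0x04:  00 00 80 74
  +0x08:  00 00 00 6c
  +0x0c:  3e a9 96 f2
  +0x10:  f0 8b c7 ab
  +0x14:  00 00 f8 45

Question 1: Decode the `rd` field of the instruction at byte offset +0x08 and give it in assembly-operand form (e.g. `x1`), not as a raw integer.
+0x08: 00 00 00 6c ⇒ word 0x6c000000 (little)
  top 7b → 0x36 → incr [R]
  [24:22] rd=0 = x0

x0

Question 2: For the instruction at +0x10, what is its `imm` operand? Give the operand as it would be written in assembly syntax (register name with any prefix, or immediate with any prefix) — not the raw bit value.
$494576

off 0x10: read f0 8b c7 ab as little → 0xabc78bf0
  top 7b → 0x55 → cmpi [RI]
  [24:22] rd=7 = x7
  [21:0] imm=494576 = $494576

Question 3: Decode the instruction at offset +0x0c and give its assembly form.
[0c] 3e a9 96 f2 → 0xf296a93e
  opcode bits[31:25]=0x79: lsli/RI
  rd@[24:22]=0x2 ⇒ x2
  imm@[21:0]=0x16a93e ⇒ $1485118

lsli x2, $1485118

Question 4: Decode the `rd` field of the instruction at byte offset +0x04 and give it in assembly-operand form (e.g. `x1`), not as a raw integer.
x2

[04] 00 00 80 74 → 0x74800000
  top 7b → 0x3a → pop [R]
  rd: (w>>22)&0x7=0x2 → x2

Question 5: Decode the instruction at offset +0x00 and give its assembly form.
bra $4

@+00  little-endian(04 00 00 52) = 0x52000004
  op=0x52000004>>25=0x29 ⇒ bra (J)
  [24:0] imm=4 = $4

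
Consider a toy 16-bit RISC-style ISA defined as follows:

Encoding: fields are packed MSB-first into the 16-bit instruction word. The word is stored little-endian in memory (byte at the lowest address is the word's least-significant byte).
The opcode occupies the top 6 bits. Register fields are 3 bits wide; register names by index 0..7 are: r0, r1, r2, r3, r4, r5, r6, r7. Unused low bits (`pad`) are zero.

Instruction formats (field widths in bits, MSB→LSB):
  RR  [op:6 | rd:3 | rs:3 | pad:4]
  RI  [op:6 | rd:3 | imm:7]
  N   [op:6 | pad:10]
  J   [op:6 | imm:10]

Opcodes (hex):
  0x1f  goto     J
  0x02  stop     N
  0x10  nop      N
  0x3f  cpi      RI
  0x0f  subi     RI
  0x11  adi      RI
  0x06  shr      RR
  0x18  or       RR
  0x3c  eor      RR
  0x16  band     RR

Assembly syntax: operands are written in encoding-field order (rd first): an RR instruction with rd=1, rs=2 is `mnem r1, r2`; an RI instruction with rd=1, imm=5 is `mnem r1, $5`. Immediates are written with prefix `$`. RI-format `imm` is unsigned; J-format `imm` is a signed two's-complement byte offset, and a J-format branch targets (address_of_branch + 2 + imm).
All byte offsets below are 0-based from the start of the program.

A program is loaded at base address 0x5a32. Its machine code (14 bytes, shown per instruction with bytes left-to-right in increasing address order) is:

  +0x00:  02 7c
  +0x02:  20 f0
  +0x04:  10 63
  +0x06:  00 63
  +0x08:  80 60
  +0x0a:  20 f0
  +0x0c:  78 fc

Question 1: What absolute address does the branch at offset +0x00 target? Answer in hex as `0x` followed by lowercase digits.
0x5a36

off 0x00: read 02 7c as little → 0x7c02
  op=0x7c02>>10=0x1f ⇒ goto (J)
  [9:0] imm=2 = $2
  target = base 0x5a32 + off 0x00 + 2 + imm 2 = 0x5a36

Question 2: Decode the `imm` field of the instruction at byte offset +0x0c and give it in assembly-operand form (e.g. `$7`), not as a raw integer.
+0x0c: 78 fc ⇒ word 0xfc78 (little)
  top 6b → 0x3f → cpi [RI]
  rd: (w>>7)&0x7=0x0 → r0
  imm: (w>>0)&0x7f=0x78 → $120

$120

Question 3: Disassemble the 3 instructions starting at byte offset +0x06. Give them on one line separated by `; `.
or r6, r0; or r1, r0; eor r0, r2

@+06  little-endian(00 63) = 0x6300
  opcode bits[15:10]=0x18: or/RR
  rd: (w>>7)&0x7=0x6 → r6
  rs: (w>>4)&0x7=0x0 → r0
@+08  little-endian(80 60) = 0x6080
  opcode bits[15:10]=0x18: or/RR
  rd: (w>>7)&0x7=0x1 → r1
  rs: (w>>4)&0x7=0x0 → r0
@+0a  little-endian(20 f0) = 0xf020
  opcode bits[15:10]=0x3c: eor/RR
  rd: (w>>7)&0x7=0x0 → r0
  rs: (w>>4)&0x7=0x2 → r2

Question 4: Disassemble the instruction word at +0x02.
eor r0, r2

off 0x02: read 20 f0 as little → 0xf020
  op=0xf020>>10=0x3c ⇒ eor (RR)
  rd@[9:7]=0x0 ⇒ r0
  rs@[6:4]=0x2 ⇒ r2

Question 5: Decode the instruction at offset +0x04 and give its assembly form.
or r6, r1

[04] 10 63 → 0x6310
  opcode bits[15:10]=0x18: or/RR
  rd: (w>>7)&0x7=0x6 → r6
  rs: (w>>4)&0x7=0x1 → r1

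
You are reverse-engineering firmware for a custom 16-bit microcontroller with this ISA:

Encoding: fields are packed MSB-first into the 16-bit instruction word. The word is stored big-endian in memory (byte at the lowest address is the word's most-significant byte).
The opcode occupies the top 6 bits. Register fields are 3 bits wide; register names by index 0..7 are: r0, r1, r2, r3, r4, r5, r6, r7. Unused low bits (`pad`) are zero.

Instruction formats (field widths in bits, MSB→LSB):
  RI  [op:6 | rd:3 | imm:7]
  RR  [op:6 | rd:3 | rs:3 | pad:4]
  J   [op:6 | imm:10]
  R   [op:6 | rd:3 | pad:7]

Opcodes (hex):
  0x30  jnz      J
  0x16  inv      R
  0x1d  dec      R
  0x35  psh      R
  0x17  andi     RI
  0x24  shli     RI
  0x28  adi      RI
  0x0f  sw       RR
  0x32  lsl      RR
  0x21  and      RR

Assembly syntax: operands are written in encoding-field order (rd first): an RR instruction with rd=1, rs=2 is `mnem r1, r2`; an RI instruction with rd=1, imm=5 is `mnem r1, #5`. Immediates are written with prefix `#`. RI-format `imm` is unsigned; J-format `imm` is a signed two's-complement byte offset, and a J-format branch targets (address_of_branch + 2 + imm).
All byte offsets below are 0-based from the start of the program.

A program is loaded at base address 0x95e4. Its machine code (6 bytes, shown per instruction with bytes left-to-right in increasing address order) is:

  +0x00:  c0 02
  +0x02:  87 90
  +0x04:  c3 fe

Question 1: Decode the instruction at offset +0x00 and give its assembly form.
@+00  big-endian(c0 02) = 0xc002
  op=0xc002>>10=0x30 ⇒ jnz (J)
  [9:0] imm=2 = #2

jnz #2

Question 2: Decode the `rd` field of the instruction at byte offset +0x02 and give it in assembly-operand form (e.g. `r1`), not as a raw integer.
+0x02: 87 90 ⇒ word 0x8790 (big)
  opcode bits[15:10]=0x21: and/RR
  [9:7] rd=7 = r7
  [6:4] rs=1 = r1

r7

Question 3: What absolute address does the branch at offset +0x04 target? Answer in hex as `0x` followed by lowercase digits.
0x95e8

off 0x04: read c3 fe as big → 0xc3fe
  opcode bits[15:10]=0x30: jnz/J
  [9:0] imm=1022 (s10→-2) = #-2
  target = base 0x95e4 + off 0x04 + 2 + imm -2 = 0x95e8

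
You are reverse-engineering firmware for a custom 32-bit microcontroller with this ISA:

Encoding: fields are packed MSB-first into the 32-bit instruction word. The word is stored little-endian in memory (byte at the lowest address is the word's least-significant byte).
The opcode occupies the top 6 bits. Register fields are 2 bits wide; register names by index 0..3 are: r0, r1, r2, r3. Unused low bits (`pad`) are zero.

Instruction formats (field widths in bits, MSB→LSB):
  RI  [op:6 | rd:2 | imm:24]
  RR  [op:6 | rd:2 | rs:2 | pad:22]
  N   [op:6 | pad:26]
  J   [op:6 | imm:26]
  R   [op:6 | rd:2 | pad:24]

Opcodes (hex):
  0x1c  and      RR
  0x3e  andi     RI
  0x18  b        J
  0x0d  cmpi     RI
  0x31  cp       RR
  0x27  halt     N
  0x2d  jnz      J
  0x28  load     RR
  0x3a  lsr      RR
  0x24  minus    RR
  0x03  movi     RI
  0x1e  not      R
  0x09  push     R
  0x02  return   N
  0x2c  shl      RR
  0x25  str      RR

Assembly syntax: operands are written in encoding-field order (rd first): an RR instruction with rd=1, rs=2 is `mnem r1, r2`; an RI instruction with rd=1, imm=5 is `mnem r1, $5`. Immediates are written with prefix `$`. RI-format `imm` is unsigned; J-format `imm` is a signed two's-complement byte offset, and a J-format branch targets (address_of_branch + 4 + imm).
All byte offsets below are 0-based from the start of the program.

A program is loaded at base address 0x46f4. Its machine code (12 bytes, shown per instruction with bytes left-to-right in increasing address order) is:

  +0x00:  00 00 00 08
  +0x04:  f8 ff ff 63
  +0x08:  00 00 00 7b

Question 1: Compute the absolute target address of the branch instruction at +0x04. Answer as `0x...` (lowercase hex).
0x46f4

@+04  little-endian(f8 ff ff 63) = 0x63fffff8
  op=0x63fffff8>>26=0x18 ⇒ b (J)
  [25:0] imm=67108856 (s26→-8) = $-8
  target = base 0x46f4 + off 0x04 + 4 + imm -8 = 0x46f4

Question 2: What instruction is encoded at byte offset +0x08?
off 0x08: read 00 00 00 7b as little → 0x7b000000
  op=0x7b000000>>26=0x1e ⇒ not (R)
  rd: (w>>24)&0x3=0x3 → r3

not r3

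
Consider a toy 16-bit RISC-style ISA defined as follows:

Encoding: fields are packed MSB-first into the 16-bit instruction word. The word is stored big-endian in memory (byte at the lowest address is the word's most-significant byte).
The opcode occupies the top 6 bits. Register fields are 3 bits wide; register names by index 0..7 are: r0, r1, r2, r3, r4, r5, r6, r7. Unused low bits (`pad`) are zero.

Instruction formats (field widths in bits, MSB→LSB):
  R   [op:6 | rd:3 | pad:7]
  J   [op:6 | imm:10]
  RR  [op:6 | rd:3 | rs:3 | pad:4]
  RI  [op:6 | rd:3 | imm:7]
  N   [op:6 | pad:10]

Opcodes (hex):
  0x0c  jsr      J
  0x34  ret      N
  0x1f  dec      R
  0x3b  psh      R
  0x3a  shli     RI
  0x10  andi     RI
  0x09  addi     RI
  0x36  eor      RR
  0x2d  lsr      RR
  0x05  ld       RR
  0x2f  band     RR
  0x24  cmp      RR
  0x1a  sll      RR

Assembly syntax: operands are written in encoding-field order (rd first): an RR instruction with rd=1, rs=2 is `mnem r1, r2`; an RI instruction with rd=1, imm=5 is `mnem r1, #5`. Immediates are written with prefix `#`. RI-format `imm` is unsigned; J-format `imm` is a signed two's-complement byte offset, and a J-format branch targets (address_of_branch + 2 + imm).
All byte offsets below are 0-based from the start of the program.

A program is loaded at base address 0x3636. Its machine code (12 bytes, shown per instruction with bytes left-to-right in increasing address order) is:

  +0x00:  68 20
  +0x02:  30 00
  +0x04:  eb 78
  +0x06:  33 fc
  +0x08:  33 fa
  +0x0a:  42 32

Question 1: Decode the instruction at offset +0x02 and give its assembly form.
jsr #0

[02] 30 00 → 0x3000
  opcode bits[15:10]=0xc: jsr/J
  imm: (w>>0)&0x3ff=0x0 → #0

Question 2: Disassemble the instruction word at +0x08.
jsr #-6

@+08  big-endian(33 fa) = 0x33fa
  opcode bits[15:10]=0xc: jsr/J
  imm: (w>>0)&0x3ff=0x3fa (s10→-6) → #-6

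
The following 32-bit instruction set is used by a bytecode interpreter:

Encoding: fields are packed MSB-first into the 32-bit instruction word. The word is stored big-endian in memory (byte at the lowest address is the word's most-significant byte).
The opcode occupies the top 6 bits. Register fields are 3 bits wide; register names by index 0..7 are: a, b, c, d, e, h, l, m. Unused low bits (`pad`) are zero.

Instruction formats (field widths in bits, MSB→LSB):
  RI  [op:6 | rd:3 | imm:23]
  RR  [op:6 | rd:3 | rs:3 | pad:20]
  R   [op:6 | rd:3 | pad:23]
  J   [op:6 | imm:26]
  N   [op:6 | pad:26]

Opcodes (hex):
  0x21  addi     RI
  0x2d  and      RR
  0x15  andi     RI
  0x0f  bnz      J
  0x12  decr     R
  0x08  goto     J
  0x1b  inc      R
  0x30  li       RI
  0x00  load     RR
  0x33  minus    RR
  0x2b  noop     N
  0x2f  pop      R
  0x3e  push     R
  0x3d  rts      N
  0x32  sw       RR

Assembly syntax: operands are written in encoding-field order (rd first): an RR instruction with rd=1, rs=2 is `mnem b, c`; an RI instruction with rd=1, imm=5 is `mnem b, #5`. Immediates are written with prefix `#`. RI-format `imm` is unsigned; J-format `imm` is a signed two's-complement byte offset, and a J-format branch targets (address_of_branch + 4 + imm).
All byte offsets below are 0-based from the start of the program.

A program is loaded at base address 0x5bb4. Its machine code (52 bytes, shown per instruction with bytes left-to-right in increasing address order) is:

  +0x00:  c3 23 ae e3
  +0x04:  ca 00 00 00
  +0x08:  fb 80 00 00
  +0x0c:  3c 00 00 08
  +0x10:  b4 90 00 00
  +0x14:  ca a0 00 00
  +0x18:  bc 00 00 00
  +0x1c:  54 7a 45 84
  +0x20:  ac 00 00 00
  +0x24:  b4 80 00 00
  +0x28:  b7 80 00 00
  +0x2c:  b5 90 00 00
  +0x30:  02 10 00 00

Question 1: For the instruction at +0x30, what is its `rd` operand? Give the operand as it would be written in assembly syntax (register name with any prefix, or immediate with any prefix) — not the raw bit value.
e

+0x30: 02 10 00 00 ⇒ word 0x02100000 (big)
  opcode bits[31:26]=0x0: load/RR
  rd: (w>>23)&0x7=0x4 → e
  rs: (w>>20)&0x7=0x1 → b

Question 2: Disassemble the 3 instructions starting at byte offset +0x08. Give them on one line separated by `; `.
[08] fb 80 00 00 → 0xfb800000
  op=0xfb800000>>26=0x3e ⇒ push (R)
  [25:23] rd=7 = m
[0c] 3c 00 00 08 → 0x3c000008
  op=0x3c000008>>26=0xf ⇒ bnz (J)
  [25:0] imm=8 = #8
[10] b4 90 00 00 → 0xb4900000
  op=0xb4900000>>26=0x2d ⇒ and (RR)
  [25:23] rd=1 = b
  [22:20] rs=1 = b

push m; bnz #8; and b, b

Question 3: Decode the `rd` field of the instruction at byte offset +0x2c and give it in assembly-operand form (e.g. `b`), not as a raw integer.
off 0x2c: read b5 90 00 00 as big → 0xb5900000
  top 6b → 0x2d → and [RR]
  rd@[25:23]=0x3 ⇒ d
  rs@[22:20]=0x1 ⇒ b

d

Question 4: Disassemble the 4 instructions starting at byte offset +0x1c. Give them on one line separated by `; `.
andi a, #8013188; noop; and b, a; and m, a

@+1c  big-endian(54 7a 45 84) = 0x547a4584
  top 6b → 0x15 → andi [RI]
  rd: (w>>23)&0x7=0x0 → a
  imm: (w>>0)&0x7fffff=0x7a4584 → #8013188
@+20  big-endian(ac 00 00 00) = 0xac000000
  top 6b → 0x2b → noop [N]
@+24  big-endian(b4 80 00 00) = 0xb4800000
  top 6b → 0x2d → and [RR]
  rd: (w>>23)&0x7=0x1 → b
  rs: (w>>20)&0x7=0x0 → a
@+28  big-endian(b7 80 00 00) = 0xb7800000
  top 6b → 0x2d → and [RR]
  rd: (w>>23)&0x7=0x7 → m
  rs: (w>>20)&0x7=0x0 → a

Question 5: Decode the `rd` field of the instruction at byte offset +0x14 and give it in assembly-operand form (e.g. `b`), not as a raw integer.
h

@+14  big-endian(ca a0 00 00) = 0xcaa00000
  opcode bits[31:26]=0x32: sw/RR
  [25:23] rd=5 = h
  [22:20] rs=2 = c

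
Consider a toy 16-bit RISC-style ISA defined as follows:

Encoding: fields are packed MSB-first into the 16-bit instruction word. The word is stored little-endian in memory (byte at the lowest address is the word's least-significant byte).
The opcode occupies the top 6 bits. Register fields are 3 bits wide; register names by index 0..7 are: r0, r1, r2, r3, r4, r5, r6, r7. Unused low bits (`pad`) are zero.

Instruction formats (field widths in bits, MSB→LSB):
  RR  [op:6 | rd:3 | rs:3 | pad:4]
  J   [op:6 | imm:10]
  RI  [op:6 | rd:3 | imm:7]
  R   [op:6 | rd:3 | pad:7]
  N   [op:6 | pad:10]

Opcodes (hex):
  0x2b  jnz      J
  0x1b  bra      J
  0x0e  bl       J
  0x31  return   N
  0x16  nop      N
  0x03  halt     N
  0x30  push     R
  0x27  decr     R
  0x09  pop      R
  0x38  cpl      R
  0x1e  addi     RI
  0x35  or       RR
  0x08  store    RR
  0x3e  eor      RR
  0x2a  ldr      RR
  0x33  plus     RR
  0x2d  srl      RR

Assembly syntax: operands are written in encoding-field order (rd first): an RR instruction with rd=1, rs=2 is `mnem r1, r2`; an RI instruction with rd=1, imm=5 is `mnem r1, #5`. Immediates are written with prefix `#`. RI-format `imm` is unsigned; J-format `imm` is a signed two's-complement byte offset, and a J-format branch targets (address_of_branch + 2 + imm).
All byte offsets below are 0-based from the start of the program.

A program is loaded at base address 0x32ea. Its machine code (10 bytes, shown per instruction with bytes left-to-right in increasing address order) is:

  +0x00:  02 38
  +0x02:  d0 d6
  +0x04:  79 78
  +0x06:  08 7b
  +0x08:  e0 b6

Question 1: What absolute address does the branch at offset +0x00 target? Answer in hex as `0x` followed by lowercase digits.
@+00  little-endian(02 38) = 0x3802
  op=0x3802>>10=0xe ⇒ bl (J)
  imm@[9:0]=0x2 ⇒ #2
  target = base 0x32ea + off 0x00 + 2 + imm 2 = 0x32ee

0x32ee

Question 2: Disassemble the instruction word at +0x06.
addi r6, #8

@+06  little-endian(08 7b) = 0x7b08
  top 6b → 0x1e → addi [RI]
  rd: (w>>7)&0x7=0x6 → r6
  imm: (w>>0)&0x7f=0x8 → #8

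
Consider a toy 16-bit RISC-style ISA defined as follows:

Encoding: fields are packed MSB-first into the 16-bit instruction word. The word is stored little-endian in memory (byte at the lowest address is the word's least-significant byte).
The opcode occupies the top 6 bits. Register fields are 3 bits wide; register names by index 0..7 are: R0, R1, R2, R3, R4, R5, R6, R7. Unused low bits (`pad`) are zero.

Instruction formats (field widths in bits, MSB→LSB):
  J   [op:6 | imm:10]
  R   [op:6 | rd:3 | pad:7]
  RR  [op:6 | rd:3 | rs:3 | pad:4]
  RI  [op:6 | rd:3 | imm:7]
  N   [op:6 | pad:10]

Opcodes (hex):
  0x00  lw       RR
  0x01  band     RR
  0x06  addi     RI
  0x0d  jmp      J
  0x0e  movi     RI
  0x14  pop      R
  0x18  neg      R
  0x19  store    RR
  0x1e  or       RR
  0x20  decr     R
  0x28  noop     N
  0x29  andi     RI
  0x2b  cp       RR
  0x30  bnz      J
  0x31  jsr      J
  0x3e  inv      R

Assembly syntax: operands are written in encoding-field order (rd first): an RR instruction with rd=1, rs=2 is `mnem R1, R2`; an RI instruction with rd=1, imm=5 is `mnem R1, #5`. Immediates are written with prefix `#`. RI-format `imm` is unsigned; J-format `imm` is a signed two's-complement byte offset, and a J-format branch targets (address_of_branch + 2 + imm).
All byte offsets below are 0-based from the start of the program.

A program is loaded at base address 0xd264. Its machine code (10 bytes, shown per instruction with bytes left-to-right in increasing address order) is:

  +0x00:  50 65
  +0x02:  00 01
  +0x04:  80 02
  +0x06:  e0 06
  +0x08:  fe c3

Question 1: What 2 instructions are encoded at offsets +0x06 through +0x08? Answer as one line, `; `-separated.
band R5, R6; bnz #-2

off 0x06: read e0 06 as little → 0x06e0
  op=0x06e0>>10=0x1 ⇒ band (RR)
  rd@[9:7]=0x5 ⇒ R5
  rs@[6:4]=0x6 ⇒ R6
off 0x08: read fe c3 as little → 0xc3fe
  op=0xc3fe>>10=0x30 ⇒ bnz (J)
  imm@[9:0]=0x3fe (s10→-2) ⇒ #-2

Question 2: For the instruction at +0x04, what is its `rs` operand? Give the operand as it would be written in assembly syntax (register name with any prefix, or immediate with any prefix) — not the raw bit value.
[04] 80 02 → 0x0280
  top 6b → 0x0 → lw [RR]
  rd@[9:7]=0x5 ⇒ R5
  rs@[6:4]=0x0 ⇒ R0

R0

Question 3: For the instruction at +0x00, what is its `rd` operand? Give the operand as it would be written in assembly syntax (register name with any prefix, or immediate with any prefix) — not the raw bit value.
R2

off 0x00: read 50 65 as little → 0x6550
  op=0x6550>>10=0x19 ⇒ store (RR)
  [9:7] rd=2 = R2
  [6:4] rs=5 = R5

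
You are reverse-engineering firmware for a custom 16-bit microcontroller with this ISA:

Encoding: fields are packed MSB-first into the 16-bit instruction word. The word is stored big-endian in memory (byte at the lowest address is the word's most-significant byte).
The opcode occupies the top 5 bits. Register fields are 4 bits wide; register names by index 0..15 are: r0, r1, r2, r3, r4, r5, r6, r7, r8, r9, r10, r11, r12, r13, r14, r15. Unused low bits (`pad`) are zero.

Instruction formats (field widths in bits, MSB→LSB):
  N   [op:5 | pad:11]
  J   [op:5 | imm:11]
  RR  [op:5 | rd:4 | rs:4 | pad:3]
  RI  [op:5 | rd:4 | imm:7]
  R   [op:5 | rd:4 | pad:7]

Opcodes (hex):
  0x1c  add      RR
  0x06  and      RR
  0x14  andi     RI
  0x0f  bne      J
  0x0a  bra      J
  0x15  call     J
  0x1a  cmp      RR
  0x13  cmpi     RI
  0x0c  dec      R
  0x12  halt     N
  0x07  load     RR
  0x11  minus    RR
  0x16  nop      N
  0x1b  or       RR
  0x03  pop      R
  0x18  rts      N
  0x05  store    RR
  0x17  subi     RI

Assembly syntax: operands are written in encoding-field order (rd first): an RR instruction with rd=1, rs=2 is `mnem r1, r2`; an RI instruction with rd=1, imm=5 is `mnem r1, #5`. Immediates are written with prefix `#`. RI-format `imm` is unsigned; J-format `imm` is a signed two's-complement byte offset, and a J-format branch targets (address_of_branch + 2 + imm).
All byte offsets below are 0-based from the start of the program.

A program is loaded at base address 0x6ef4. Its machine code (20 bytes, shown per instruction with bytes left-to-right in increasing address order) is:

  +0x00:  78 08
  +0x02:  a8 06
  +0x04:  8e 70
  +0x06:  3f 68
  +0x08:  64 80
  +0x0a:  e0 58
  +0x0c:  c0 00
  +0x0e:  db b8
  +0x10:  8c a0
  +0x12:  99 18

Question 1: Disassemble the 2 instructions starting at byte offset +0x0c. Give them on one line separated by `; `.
rts; or r7, r7

off 0x0c: read c0 00 as big → 0xc000
  opcode bits[15:11]=0x18: rts/N
off 0x0e: read db b8 as big → 0xdbb8
  opcode bits[15:11]=0x1b: or/RR
  rd: (w>>7)&0xf=0x7 → r7
  rs: (w>>3)&0xf=0x7 → r7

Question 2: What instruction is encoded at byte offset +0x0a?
+0x0a: e0 58 ⇒ word 0xe058 (big)
  top 5b → 0x1c → add [RR]
  rd@[10:7]=0x0 ⇒ r0
  rs@[6:3]=0xb ⇒ r11

add r0, r11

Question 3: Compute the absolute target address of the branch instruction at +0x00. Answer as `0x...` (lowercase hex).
0x6efe

[00] 78 08 → 0x7808
  top 5b → 0xf → bne [J]
  imm: (w>>0)&0x7ff=0x8 → #8
  target = base 0x6ef4 + off 0x00 + 2 + imm 8 = 0x6efe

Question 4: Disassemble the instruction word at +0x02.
+0x02: a8 06 ⇒ word 0xa806 (big)
  opcode bits[15:11]=0x15: call/J
  imm: (w>>0)&0x7ff=0x6 → #6

call #6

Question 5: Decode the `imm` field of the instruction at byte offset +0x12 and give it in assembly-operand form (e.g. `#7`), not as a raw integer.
#24

[12] 99 18 → 0x9918
  opcode bits[15:11]=0x13: cmpi/RI
  [10:7] rd=2 = r2
  [6:0] imm=24 = #24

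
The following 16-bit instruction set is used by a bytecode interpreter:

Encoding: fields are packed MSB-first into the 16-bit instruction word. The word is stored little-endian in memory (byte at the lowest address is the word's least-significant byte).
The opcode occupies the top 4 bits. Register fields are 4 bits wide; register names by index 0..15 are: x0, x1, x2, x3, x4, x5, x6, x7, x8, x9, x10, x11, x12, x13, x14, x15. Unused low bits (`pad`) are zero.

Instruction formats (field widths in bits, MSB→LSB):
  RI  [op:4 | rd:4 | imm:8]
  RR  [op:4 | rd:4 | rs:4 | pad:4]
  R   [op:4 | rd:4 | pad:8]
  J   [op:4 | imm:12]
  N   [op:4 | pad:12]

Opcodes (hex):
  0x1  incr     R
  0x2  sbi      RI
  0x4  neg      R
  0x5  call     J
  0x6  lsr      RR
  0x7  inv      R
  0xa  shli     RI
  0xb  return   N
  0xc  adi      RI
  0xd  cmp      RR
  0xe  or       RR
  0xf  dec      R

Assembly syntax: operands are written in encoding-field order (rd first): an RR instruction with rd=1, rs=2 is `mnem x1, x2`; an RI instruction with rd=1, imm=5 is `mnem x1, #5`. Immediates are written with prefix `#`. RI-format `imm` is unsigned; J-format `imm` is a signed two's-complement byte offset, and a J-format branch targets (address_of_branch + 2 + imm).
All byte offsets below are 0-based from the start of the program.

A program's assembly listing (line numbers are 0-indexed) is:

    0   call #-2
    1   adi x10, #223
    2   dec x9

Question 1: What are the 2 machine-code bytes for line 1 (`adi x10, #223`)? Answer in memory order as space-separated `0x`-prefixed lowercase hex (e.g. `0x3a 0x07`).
0xdf 0xca

L1: adi op=0xc:4|rd=10:4|imm=223:8 ⇒ 0xcadf ⇒ little df ca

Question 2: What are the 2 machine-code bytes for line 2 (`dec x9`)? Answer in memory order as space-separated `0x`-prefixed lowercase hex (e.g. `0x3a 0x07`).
L2: dec op=0xf:4|rd=9:4|pad=0:8 ⇒ 0xf900 ⇒ little 00 f9

0x00 0xf9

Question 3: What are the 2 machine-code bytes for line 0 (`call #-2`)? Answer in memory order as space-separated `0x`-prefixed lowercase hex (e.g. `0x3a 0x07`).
line 0 (call): pack op=0x5:4|imm=-2:12 = 0x5ffe; little→ fe 5f

0xfe 0x5f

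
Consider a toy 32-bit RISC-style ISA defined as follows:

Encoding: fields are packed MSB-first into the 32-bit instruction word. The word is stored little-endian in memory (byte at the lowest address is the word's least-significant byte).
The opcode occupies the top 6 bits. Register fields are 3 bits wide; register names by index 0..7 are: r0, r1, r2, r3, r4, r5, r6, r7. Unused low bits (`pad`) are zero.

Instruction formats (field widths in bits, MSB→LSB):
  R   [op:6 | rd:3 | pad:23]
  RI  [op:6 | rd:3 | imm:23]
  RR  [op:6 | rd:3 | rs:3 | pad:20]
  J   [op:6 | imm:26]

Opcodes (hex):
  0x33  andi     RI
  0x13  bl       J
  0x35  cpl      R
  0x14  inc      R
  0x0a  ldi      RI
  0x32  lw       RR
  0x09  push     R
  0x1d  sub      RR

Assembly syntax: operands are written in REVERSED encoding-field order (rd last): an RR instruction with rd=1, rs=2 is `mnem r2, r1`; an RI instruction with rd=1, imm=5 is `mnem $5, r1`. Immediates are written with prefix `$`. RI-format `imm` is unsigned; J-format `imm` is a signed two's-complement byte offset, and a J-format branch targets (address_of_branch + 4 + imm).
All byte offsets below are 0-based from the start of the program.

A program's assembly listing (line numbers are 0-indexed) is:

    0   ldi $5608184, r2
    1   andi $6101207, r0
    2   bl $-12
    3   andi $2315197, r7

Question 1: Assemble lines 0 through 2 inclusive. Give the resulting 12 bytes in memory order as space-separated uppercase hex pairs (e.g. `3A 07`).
0. ldi fields op=0xa:6|rd=2:3|imm=5608184:23 → word 295592f8h → f8 92 55 29
1. andi fields op=0x33:6|rd=0:3|imm=6101207:23 → word cc5d18d7h → d7 18 5d cc
2. bl fields op=0x13:6|imm=-12:26 → word 4ffffff4h → f4 ff ff 4f

F8 92 55 29 D7 18 5D CC F4 FF FF 4F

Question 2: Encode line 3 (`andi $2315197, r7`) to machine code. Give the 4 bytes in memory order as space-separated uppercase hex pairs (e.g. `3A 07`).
BD 53 A3 CF

line 3 (andi): pack op=0x33:6|rd=7:3|imm=2315197:23 = 0xcfa353bd; little→ bd 53 a3 cf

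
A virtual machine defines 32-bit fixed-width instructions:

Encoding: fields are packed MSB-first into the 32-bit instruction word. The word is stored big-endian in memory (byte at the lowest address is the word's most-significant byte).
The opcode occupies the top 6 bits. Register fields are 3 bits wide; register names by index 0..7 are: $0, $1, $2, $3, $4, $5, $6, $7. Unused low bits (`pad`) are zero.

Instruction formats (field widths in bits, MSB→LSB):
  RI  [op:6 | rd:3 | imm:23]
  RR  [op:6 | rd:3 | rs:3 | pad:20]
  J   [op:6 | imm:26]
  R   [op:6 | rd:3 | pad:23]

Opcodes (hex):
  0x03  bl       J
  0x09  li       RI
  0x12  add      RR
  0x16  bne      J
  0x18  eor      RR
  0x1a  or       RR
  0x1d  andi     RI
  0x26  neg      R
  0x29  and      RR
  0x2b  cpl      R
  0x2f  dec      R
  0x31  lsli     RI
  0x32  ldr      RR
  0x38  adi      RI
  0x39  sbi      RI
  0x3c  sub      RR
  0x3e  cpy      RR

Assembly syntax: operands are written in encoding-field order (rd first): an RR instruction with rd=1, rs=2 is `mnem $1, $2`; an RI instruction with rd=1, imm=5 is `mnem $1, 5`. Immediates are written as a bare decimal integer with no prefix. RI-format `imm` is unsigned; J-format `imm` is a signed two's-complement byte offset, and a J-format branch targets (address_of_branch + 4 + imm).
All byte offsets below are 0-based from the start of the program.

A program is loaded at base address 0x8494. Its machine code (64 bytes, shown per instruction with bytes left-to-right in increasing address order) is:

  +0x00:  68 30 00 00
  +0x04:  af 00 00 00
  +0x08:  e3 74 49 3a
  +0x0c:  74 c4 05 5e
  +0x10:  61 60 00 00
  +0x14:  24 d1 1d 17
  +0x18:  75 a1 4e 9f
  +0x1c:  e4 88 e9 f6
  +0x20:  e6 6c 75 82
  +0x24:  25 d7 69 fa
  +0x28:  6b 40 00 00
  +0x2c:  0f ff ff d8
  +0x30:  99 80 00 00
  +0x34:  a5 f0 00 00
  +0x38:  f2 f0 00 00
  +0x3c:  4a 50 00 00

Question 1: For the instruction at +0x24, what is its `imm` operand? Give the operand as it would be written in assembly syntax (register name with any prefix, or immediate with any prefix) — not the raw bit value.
[24] 25 d7 69 fa → 0x25d769fa
  op=0x25d769fa>>26=0x9 ⇒ li (RI)
  rd@[25:23]=0x3 ⇒ $3
  imm@[22:0]=0x5769fa ⇒ 5728762

5728762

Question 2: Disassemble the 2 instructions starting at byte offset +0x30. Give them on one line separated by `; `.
[30] 99 80 00 00 → 0x99800000
  top 6b → 0x26 → neg [R]
  rd@[25:23]=0x3 ⇒ $3
[34] a5 f0 00 00 → 0xa5f00000
  top 6b → 0x29 → and [RR]
  rd@[25:23]=0x3 ⇒ $3
  rs@[22:20]=0x7 ⇒ $7

neg $3; and $3, $7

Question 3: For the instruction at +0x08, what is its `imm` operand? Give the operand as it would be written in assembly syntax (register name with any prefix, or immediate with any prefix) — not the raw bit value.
7620922

off 0x08: read e3 74 49 3a as big → 0xe374493a
  opcode bits[31:26]=0x38: adi/RI
  rd: (w>>23)&0x7=0x6 → $6
  imm: (w>>0)&0x7fffff=0x74493a → 7620922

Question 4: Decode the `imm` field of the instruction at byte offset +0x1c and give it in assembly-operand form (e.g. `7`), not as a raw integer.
@+1c  big-endian(e4 88 e9 f6) = 0xe488e9f6
  op=0xe488e9f6>>26=0x39 ⇒ sbi (RI)
  [25:23] rd=1 = $1
  [22:0] imm=584182 = 584182

584182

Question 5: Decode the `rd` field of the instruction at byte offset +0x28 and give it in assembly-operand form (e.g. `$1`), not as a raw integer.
off 0x28: read 6b 40 00 00 as big → 0x6b400000
  opcode bits[31:26]=0x1a: or/RR
  rd@[25:23]=0x6 ⇒ $6
  rs@[22:20]=0x4 ⇒ $4

$6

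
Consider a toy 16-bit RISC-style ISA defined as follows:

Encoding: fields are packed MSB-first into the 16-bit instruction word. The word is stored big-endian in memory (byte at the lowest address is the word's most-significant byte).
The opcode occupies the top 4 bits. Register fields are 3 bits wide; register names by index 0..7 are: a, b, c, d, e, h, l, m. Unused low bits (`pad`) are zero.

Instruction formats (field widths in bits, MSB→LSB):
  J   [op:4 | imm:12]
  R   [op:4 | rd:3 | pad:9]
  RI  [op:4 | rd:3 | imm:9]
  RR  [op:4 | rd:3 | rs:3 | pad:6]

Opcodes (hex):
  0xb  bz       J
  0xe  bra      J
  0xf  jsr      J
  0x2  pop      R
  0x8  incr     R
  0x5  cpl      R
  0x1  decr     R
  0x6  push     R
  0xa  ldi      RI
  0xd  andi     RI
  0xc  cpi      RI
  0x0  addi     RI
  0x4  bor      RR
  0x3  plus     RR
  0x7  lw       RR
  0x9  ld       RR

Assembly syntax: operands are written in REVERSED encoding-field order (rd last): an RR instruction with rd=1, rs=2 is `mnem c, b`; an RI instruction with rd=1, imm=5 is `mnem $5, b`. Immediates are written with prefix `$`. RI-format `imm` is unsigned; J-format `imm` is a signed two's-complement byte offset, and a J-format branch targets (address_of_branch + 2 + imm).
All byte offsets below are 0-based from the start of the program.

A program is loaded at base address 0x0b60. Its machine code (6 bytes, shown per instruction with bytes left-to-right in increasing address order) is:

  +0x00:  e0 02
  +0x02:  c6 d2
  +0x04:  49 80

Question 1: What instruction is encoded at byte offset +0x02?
cpi $210, d

+0x02: c6 d2 ⇒ word 0xc6d2 (big)
  op=0xc6d2>>12=0xc ⇒ cpi (RI)
  [11:9] rd=3 = d
  [8:0] imm=210 = $210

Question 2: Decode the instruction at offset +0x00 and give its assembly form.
bra $2

+0x00: e0 02 ⇒ word 0xe002 (big)
  top 4b → 0xe → bra [J]
  imm: (w>>0)&0xfff=0x2 → $2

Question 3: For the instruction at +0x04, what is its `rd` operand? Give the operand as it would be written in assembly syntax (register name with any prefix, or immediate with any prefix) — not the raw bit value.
e

[04] 49 80 → 0x4980
  top 4b → 0x4 → bor [RR]
  rd: (w>>9)&0x7=0x4 → e
  rs: (w>>6)&0x7=0x6 → l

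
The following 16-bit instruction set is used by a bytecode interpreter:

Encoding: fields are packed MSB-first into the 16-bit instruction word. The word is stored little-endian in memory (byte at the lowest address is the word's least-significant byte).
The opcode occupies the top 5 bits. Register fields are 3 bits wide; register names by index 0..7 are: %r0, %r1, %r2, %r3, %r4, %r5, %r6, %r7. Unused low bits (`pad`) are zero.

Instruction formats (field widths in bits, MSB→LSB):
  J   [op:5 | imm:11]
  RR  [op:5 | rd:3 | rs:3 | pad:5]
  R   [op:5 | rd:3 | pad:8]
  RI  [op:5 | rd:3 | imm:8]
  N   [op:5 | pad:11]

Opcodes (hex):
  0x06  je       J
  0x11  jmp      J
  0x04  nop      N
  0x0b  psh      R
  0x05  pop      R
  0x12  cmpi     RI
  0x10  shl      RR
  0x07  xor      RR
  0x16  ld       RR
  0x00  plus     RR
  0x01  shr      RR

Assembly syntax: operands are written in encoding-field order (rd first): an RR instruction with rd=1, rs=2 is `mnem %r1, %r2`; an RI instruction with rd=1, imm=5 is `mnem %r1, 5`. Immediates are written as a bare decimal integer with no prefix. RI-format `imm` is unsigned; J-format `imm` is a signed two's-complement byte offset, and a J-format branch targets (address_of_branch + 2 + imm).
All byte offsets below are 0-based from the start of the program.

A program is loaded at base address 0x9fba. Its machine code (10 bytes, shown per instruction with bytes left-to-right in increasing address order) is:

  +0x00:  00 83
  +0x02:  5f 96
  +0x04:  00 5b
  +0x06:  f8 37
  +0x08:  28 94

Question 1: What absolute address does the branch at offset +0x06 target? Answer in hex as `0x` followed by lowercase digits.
+0x06: f8 37 ⇒ word 0x37f8 (little)
  op=0x37f8>>11=0x6 ⇒ je (J)
  [10:0] imm=2040 (s11→-8) = -8
  target = base 0x9fba + off 0x06 + 2 + imm -8 = 0x9fba

0x9fba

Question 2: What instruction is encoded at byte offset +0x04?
+0x04: 00 5b ⇒ word 0x5b00 (little)
  top 5b → 0xb → psh [R]
  [10:8] rd=3 = %r3

psh %r3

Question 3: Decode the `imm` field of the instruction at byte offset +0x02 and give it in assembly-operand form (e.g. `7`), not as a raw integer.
95

+0x02: 5f 96 ⇒ word 0x965f (little)
  op=0x965f>>11=0x12 ⇒ cmpi (RI)
  rd@[10:8]=0x6 ⇒ %r6
  imm@[7:0]=0x5f ⇒ 95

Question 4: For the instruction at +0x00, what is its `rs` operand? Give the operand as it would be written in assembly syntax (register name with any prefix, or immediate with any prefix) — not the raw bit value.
%r0

+0x00: 00 83 ⇒ word 0x8300 (little)
  op=0x8300>>11=0x10 ⇒ shl (RR)
  [10:8] rd=3 = %r3
  [7:5] rs=0 = %r0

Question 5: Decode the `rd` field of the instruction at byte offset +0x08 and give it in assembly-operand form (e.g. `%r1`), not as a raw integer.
+0x08: 28 94 ⇒ word 0x9428 (little)
  top 5b → 0x12 → cmpi [RI]
  [10:8] rd=4 = %r4
  [7:0] imm=40 = 40

%r4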